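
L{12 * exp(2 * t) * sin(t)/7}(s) 12/(7 * ((s - 2)^2 + 1))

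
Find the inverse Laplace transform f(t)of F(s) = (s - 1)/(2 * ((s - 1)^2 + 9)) exp(t) * cos(3 * t)/2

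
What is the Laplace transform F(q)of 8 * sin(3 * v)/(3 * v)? 8 * atan(3/q)/3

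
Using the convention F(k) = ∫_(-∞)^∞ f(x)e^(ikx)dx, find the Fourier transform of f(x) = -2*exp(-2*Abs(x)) -8/(k^2 + 4)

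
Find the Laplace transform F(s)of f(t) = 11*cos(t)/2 11*s/(2*(s^2+1))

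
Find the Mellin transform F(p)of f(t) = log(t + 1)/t -pi*csc(pi*p)/(p - 1)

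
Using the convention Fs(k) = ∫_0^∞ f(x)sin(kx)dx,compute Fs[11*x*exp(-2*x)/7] 44*k/(7*(k^2 + 4)^2)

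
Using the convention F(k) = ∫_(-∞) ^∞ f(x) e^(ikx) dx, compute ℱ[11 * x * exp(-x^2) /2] 11 * I * sqrt(pi) * k * exp(-k^2/4) /4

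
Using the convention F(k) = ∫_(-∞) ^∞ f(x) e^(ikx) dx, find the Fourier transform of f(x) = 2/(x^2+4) pi * exp(-2 * Abs(k) ) 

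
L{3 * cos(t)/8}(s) 3 * s/(8 * (s^2 + 1))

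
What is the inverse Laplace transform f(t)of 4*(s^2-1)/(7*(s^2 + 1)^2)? 4*t*cos(t)/7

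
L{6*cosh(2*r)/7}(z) 6*z/(7*(z^2 - 4))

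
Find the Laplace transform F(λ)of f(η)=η λ^(-2)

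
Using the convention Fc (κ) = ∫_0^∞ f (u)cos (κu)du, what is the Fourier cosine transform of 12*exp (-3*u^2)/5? 2*sqrt (3)*sqrt (pi)*exp (-κ^2/12)/5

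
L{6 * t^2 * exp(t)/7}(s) 12/(7 * (s - 1)^3)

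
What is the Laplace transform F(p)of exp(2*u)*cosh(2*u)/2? (p - 2)/(2*p*(p - 4))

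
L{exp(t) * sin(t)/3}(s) 1/(3 * ((s - 1)^2 + 1))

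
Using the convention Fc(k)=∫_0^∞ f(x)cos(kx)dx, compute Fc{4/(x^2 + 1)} 2 * pi * exp(-k)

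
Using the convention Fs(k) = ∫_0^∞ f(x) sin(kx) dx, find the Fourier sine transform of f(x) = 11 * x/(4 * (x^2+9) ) 11 * pi * exp(-3 * k) /8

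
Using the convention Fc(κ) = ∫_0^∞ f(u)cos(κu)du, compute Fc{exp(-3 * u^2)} sqrt(3) * sqrt(pi) * exp(-κ^2/12)/6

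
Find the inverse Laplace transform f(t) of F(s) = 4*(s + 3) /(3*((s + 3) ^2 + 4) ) 4*exp(-3*t)*cos(2*t) /3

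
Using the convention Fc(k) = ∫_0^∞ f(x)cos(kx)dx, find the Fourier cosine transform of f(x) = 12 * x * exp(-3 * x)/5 12 * (9 - k^2)/(5 * (k^2 + 9)^2)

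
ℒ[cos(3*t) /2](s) s/(2*(s^2 + 9) ) 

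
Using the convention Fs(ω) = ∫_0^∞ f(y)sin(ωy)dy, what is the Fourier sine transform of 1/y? pi/2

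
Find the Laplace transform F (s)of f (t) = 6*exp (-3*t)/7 6/ (7*(s + 3))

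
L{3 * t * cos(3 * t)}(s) 3 * (s^2 - 9)/(s^2 + 9)^2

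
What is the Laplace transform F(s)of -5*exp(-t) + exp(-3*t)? 1/(s + 3) - 5/(s + 1)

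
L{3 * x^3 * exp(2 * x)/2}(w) 9/(w - 2)^4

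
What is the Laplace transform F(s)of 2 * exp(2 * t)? 2/(s - 2)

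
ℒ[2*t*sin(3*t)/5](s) 12*s/(5*(s^2 + 9)^2)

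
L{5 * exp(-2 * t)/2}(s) 5/(2 * (s + 2))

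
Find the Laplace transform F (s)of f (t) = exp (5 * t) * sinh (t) 1/ ( (s - 5)^2 - 1)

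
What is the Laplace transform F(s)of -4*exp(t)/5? -4/(5*s - 5)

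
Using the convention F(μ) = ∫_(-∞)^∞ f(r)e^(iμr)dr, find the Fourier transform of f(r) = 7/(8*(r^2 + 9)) 7*pi*exp(-3*Abs(μ))/24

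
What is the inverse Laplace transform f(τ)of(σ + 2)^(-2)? τ*exp(-2*τ)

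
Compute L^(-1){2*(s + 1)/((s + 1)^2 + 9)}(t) 2*exp(-t)*cos(3*t)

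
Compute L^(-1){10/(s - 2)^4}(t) 5*t^3*exp(2*t)/3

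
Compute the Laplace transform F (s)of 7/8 7/ (8*s)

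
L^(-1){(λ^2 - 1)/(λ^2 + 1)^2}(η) η * cos(η)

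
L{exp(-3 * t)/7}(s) 1/(7 * (s + 3))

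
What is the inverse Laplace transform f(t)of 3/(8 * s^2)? 3 * t/8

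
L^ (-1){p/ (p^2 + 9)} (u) cos (3*u)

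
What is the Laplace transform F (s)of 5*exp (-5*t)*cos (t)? 5*(s+5)/ ( (s+5)^2+1)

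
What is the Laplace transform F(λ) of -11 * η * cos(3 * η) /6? 11 * (9 - λ^2) /(6 * (λ^2 + 9) ^2) 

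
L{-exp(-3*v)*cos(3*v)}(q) (-q - 3)/((q + 3)^2 + 9)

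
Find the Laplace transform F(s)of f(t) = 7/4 7/(4 * s)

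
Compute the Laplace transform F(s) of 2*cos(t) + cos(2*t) s/(s^2 + 4) + 2*s/(s^2 + 1) 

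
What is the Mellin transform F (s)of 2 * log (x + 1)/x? -2 * pi * csc (pi * s)/ (s - 1)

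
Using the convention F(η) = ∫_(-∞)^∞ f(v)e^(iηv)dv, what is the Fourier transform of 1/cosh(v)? pi/cosh(pi*η/2)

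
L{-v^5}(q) -120/q^6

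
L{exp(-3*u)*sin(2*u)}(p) 2/((p + 3)^2 + 4)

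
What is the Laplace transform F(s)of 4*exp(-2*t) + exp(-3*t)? 1/(s + 3) + 4/(s + 2)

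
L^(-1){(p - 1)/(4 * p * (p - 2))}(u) exp(u) * cosh(u)/4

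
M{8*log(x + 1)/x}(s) -8*pi*csc(pi*s)/(s - 1)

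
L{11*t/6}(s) 11/(6*s^2)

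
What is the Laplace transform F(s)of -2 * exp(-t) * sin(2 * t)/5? -4/(5 * (s+1)^2+20)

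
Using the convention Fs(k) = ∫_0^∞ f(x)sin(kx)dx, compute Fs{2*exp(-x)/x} 2*atan(k)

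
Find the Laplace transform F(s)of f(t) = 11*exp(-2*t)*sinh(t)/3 11/(3*((s + 2)^2 - 1))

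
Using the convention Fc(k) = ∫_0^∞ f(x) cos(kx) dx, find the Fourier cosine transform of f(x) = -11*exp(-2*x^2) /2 -11*sqrt(2)*sqrt(pi)*exp(-k^2/8) /8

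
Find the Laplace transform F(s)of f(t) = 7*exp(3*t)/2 7/(2*(s - 3))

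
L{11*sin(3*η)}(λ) 33/(λ^2 + 9)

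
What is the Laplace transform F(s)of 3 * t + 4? 4/s + 3/s^2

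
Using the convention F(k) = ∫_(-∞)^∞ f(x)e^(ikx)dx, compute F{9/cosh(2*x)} 9*pi/(2*cosh(pi*k/4))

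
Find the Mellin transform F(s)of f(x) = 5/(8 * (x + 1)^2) -5 * pi * (s - 1)/(8 * sin(pi * s))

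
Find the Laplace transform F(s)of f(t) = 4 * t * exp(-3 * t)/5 4/(5 * (s + 3)^2)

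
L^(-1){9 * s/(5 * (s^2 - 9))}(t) 9 * cosh(3 * t)/5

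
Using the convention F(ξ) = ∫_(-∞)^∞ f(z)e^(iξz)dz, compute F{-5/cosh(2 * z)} -5 * pi/(2 * cosh(pi * ξ/4))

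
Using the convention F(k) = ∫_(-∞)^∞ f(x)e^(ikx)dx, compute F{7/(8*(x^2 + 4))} 7*pi*exp(-2*Abs(k))/16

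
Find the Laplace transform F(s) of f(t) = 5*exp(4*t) 5/(s - 4) 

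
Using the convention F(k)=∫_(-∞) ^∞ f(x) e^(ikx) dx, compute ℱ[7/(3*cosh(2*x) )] 7*pi/(6*cosh(pi*k/4) ) 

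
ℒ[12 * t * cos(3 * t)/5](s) 12 * (s^2 - 9)/(5 * (s^2+9)^2)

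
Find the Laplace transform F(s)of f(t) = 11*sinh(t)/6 11/(6*(s^2 - 1))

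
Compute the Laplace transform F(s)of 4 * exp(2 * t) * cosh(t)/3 4 * (s - 2)/(3 * ((s - 2)^2-1))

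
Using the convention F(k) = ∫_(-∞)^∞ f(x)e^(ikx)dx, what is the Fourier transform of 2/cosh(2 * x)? pi/cosh(pi * k/4)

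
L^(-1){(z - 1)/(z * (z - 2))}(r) exp(r) * cosh(r)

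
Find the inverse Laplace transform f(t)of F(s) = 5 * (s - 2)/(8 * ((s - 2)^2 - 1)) 5 * exp(2 * t) * cosh(t)/8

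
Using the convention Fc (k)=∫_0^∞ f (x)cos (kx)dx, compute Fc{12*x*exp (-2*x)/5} 12*(4 - k^2)/ (5*(k^2 + 4)^2)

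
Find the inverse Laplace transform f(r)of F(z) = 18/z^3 9 * r^2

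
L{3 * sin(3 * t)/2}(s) 9/(2 * (s^2 + 9))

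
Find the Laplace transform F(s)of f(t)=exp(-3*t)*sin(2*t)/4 1/(2*((s+3)^2+4))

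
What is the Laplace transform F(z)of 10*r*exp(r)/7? 10/(7*(z - 1)^2)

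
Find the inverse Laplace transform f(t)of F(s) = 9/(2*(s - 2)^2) 9*t*exp(2*t)/2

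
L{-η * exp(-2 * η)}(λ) -1/(λ + 2)^2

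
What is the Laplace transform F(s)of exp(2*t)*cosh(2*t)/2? (s - 2)/(2*s*(s - 4))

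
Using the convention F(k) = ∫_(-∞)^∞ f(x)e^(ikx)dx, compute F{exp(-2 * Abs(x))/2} 2/(k^2+4)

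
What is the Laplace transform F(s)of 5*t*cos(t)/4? 5*(s^2 - 1)/(4*(s^2 + 1)^2)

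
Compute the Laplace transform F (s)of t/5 1/ (5*s^2)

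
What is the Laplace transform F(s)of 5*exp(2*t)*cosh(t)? 5*(s - 2)/((s - 2)^2 - 1)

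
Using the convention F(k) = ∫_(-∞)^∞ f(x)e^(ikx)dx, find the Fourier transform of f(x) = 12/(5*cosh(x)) 12*pi/(5*cosh(pi*k/2))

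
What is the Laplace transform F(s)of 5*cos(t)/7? 5*s/(7*(s^2+1))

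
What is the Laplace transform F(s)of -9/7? -9/(7*s)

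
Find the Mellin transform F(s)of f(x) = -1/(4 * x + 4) -pi * csc(pi * s)/4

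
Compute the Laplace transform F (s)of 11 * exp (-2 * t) 11/ (s+2)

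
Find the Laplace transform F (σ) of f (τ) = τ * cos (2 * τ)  (σ^2 - 4) / (σ^2 + 4) ^2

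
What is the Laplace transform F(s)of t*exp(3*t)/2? 1/(2*(s - 3)^2)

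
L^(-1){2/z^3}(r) r^2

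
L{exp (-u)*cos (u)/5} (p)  (p+1)/ (5*( (p+1)^2+1))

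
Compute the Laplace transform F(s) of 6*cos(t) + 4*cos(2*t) 6*s/(s^2 + 1) + 4*s/(s^2 + 4) 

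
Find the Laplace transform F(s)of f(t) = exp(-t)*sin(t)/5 1/(5*((s + 1)^2 + 1))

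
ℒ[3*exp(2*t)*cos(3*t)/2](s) 3*(s - 2)/(2*((s - 2)^2 + 9))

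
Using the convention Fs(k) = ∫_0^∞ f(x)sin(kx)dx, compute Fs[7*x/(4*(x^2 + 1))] 7*pi*exp(-k)/8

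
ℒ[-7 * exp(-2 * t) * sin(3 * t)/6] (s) -7/(2 * (s + 2)^2 + 18)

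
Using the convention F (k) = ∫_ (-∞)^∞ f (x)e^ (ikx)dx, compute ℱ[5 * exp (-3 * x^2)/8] 5 * sqrt (3) * sqrt (pi) * exp (-k^2/12)/24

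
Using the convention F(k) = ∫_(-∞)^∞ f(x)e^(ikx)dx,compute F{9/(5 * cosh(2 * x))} 9 * pi/(10 * cosh(pi * k/4))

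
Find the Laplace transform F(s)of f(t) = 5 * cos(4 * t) 5 * s/(s^2 + 16)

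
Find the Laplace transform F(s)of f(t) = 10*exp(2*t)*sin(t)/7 10/(7*((s - 2)^2 + 1))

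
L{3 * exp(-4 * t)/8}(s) 3/(8 * (s + 4))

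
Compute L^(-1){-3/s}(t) -3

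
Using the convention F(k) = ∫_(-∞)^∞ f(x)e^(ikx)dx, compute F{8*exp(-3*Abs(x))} 48/(k^2 + 9)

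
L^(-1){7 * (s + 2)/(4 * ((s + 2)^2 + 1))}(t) 7 * exp(-2 * t) * cos(t)/4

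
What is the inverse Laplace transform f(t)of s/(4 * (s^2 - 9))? cosh(3 * t)/4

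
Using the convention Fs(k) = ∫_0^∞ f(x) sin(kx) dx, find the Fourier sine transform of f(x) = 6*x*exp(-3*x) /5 36*k/(5*(k^2 + 9) ^2) 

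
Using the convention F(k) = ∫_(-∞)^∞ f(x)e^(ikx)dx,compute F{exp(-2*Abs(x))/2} 2/(k^2 + 4)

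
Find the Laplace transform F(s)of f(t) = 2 2/s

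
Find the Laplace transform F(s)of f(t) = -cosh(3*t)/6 -s/(6*s^2 - 54)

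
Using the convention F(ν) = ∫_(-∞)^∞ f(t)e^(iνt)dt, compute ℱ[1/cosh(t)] pi/cosh(pi * ν/2)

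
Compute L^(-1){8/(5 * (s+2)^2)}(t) 8 * t * exp(-2 * t)/5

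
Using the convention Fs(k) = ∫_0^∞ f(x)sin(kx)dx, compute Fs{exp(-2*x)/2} k/(2*(k^2 + 4))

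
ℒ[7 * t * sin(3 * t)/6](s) 7 * s/(s^2 + 9)^2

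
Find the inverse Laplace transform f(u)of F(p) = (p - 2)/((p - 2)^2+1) exp(2 * u) * cos(u)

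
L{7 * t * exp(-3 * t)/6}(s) 7/(6 * (s + 3)^2)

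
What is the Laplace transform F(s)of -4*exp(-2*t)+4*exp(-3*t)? 4/(s+3) - 4/(s+2)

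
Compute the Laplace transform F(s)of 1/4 1/(4 * s)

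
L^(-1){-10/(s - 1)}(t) -10*exp(t)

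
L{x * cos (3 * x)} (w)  (w^2 - 9)/ (w^2 + 9)^2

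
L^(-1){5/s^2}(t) 5*t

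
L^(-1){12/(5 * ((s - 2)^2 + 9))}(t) 4 * exp(2 * t) * sin(3 * t)/5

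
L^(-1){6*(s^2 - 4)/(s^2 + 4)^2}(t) 6*t*cos(2*t)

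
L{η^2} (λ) 2/λ^3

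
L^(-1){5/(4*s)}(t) 5/4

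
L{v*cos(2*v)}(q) (q^2 - 4)/(q^2 + 4)^2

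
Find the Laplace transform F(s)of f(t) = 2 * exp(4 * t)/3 2/(3 * (s - 4))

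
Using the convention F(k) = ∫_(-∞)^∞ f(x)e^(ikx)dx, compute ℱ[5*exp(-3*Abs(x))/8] 15/(4*(k^2 + 9))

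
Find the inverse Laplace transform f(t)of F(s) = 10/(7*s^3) 5*t^2/7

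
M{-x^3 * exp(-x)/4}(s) -gamma(s+3)/4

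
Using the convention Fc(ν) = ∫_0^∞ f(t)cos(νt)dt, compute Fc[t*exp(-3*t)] (9 - ν^2)/(ν^2 + 9)^2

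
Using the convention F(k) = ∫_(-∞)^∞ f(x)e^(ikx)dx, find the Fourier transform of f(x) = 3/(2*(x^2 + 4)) 3*pi*exp(-2*Abs(k))/4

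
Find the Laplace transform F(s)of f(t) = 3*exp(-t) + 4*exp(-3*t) 3/(s + 1) + 4/(s + 3)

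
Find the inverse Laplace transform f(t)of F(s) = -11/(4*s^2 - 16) -11*sinh(2*t)/8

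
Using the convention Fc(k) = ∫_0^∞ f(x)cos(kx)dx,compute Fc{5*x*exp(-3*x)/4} 5*(9 - k^2)/(4*(k^2 + 9)^2)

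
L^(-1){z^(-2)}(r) r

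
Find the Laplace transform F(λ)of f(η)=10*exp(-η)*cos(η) 10*(λ + 1)/((λ + 1)^2 + 1)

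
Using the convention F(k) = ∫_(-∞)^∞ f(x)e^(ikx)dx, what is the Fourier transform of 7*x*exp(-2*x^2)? 7*sqrt(2)*I*sqrt(pi)*k*exp(-k^2/8)/8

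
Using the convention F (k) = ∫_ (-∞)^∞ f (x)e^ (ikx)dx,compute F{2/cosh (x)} 2 * pi/cosh (pi * k/2)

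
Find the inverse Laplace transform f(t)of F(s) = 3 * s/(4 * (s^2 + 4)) 3 * cos(2 * t)/4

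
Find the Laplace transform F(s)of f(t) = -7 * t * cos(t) 7 * (1 - s^2)/(s^2 + 1)^2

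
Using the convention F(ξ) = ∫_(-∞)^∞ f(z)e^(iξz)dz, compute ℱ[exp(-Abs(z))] 2/(ξ^2 + 1)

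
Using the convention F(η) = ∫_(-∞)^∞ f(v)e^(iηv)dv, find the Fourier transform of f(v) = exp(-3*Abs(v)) 6/(η^2 + 9)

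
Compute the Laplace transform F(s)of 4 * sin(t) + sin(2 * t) 4/(s^2 + 1) + 2/(s^2 + 4)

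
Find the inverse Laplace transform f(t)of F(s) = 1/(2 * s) 1/2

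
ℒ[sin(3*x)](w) 3/(w^2 + 9)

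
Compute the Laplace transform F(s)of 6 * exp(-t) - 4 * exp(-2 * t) 6/(s + 1) - 4/(s + 2)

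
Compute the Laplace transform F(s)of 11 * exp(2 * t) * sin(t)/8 11/(8 * ((s - 2)^2 + 1))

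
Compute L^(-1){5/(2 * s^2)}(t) 5 * t/2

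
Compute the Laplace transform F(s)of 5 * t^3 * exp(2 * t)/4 15/(2 * (s - 2)^4)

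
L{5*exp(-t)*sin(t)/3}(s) 5/(3*((s+1)^2+1))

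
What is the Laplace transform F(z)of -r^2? -2/z^3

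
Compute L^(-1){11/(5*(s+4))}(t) 11*exp(-4*t)/5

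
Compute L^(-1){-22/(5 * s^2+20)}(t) -11 * sin(2 * t)/5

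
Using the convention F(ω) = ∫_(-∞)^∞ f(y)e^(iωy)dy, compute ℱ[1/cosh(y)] pi/cosh(pi*ω/2)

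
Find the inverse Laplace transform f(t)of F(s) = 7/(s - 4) 7*exp(4*t)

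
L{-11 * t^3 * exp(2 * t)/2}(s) -33/(s - 2)^4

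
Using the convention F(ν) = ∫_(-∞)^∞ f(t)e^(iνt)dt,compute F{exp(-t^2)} sqrt(pi)*exp(-ν^2/4)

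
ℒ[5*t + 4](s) 4/s + 5/s^2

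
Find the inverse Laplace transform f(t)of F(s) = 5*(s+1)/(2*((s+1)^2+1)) 5*exp(-t)*cos(t)/2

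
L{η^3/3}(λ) 2/λ^4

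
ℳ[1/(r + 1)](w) pi * csc(pi * w)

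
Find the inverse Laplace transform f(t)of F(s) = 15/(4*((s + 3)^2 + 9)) 5*exp(-3*t)*sin(3*t)/4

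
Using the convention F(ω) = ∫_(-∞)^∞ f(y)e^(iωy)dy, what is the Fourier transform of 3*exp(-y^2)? 3*sqrt(pi)*exp(-ω^2/4)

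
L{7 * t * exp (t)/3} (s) 7/ (3 * (s - 1)^2)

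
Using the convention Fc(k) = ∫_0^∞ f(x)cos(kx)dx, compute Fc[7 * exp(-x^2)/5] 7 * sqrt(pi) * exp(-k^2/4)/10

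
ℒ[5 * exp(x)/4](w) 5/(4 * (w - 1))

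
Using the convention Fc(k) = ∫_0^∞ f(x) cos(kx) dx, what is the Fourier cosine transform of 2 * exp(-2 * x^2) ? sqrt(2) * sqrt(pi) * exp(-k^2/8) /2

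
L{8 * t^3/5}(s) 48/(5 * s^4)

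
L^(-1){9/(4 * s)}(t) 9/4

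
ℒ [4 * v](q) 4/q^2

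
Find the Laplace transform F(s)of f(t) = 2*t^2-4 4/s^3-4/s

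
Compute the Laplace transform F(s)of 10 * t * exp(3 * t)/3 10/(3 * (s - 3)^2)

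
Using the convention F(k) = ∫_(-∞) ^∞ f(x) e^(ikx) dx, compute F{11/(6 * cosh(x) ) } 11 * pi/(6 * cosh(pi * k/2) ) 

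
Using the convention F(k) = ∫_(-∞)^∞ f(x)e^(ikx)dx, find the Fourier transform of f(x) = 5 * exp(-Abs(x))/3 10/(3 * (k^2 + 1))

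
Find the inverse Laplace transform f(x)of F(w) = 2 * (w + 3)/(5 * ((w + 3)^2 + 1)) 2 * exp(-3 * x) * cos(x)/5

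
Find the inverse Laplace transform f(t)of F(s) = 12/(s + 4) 12*exp(-4*t)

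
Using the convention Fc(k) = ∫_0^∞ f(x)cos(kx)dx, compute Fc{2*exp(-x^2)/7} sqrt(pi)*exp(-k^2/4)/7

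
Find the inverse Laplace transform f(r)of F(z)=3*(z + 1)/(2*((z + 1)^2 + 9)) 3*exp(-r)*cos(3*r)/2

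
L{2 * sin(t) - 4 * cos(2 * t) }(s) 2/(s^2 + 1) - 4 * s/(s^2 + 4) 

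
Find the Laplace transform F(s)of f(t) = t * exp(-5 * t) (s + 5)^(-2)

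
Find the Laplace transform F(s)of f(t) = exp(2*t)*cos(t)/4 (s - 2)/(4*((s - 2)^2+1))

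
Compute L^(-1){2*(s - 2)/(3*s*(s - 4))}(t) 2*exp(2*t)*cosh(2*t)/3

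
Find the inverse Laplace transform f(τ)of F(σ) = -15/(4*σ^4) -5*τ^3/8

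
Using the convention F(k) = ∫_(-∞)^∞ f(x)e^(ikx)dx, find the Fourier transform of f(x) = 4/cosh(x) 4*pi/cosh(pi*k/2)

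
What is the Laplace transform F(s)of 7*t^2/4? 7/(2*s^3)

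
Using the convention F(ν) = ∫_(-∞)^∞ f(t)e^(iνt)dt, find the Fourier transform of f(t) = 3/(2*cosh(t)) 3*pi/(2*cosh(pi*ν/2))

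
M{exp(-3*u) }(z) gamma(z) /3^z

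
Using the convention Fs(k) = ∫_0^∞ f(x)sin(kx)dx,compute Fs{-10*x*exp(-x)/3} -20*k/(3*(k^2 + 1)^2)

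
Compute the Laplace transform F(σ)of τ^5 120/σ^6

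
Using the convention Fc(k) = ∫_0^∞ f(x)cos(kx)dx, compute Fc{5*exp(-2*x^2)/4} 5*sqrt(2)*sqrt(pi)*exp(-k^2/8)/16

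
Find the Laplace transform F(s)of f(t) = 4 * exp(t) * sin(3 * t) 12/((s - 1)^2 + 9)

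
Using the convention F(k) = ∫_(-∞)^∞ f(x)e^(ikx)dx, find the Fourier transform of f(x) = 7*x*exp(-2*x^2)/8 7*sqrt(2)*I*sqrt(pi)*k*exp(-k^2/8)/64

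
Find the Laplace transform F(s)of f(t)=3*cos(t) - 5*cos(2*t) 3*s/(s^2 + 1) - 5*s/(s^2 + 4)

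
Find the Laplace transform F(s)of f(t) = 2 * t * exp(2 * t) 2/(s - 2)^2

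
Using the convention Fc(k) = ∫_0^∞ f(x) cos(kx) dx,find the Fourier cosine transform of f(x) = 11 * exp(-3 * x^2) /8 11 * sqrt(3) * sqrt(pi) * exp(-k^2/12) /48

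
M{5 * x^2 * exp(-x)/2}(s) 5 * gamma(s+2)/2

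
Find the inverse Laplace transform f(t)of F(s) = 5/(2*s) 5/2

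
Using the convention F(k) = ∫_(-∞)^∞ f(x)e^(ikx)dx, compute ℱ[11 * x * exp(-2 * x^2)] 11 * sqrt(2) * I * sqrt(pi) * k * exp(-k^2/8)/8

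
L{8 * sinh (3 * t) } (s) 24/ (s^2 - 9) 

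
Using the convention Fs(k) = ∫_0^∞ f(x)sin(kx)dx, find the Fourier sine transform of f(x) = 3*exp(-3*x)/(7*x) 3*atan(k/3)/7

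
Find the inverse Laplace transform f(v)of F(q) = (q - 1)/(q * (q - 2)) exp(v) * cosh(v)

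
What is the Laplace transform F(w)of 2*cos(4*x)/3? 2*w/(3*(w^2 + 16))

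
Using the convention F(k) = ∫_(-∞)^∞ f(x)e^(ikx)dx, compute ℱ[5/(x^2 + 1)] 5*pi*exp(-Abs(k))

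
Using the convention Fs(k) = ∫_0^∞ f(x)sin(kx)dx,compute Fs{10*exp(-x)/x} 10*atan(k)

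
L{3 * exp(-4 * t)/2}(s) 3/(2 * (s + 4))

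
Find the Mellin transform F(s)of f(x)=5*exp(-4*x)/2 5*gamma(s)/(2*2^(2*s))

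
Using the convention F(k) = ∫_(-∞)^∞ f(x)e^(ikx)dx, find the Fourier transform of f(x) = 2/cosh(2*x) pi/cosh(pi*k/4)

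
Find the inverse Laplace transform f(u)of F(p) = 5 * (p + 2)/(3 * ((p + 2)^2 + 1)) 5 * exp(-2 * u) * cos(u)/3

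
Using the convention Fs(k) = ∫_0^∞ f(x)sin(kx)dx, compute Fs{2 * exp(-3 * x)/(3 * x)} 2 * atan(k/3)/3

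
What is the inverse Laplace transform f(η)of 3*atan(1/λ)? 3*sin(η)/η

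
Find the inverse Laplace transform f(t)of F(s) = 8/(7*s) 8/7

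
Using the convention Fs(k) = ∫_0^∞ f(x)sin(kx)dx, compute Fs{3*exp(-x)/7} 3*k/(7*(k^2 + 1))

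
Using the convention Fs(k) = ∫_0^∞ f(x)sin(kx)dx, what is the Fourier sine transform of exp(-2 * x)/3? k/(3 * (k^2 + 4))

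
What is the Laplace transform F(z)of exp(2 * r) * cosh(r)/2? (z - 2)/(2 * ((z - 2)^2 - 1))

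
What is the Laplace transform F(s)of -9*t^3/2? -27/s^4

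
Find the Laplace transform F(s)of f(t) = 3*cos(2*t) 3*s/(s^2 + 4)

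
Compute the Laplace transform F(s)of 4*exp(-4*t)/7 4/(7*(s + 4))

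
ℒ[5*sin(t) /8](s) 5/(8*(s^2+1) ) 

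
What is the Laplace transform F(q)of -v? -1/q^2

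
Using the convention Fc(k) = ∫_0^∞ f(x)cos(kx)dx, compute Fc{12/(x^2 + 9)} 2 * pi * exp(-3 * k)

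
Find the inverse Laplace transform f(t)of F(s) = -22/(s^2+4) -11*sin(2*t)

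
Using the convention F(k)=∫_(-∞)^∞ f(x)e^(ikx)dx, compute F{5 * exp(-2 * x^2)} 5 * sqrt(2) * sqrt(pi) * exp(-k^2/8)/2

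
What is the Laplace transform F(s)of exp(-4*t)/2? 1/(2*(s+4))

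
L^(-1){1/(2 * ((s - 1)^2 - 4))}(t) exp(t) * sinh(2 * t)/4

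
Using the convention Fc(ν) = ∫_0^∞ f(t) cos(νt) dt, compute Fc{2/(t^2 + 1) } pi*exp(-ν) 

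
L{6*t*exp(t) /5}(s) 6/(5*(s - 1) ^2) 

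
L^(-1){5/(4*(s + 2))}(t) 5*exp(-2*t)/4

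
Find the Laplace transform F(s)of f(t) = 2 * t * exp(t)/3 2/(3 * (s - 1)^2)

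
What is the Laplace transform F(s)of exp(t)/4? 1/(4*(s - 1))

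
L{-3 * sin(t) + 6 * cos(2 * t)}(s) 6 * s/(s^2 + 4) - 3/(s^2 + 1)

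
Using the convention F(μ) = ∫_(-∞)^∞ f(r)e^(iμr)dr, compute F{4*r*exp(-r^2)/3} 2*I*sqrt(pi)*μ*exp(-μ^2/4)/3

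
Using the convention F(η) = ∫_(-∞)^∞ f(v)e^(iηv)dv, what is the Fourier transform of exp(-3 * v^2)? sqrt(3) * sqrt(pi) * exp(-η^2/12)/3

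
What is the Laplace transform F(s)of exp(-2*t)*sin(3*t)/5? 3/(5*((s + 2)^2 + 9))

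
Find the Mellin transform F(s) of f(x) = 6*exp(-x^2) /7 3*gamma(s/2) /7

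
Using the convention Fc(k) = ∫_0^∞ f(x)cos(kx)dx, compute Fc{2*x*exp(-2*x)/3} 2*(4 - k^2)/(3*(k^2 + 4)^2)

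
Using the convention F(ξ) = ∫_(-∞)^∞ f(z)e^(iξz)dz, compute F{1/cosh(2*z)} pi/(2*cosh(pi*ξ/4))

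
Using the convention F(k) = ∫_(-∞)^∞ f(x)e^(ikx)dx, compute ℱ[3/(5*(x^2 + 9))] pi*exp(-3*Abs(k))/5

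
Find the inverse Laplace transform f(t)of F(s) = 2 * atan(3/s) 2 * sin(3 * t)/t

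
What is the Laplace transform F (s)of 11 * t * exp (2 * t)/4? 11/ (4 * (s - 2)^2)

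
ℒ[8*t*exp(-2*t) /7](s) 8/(7*(s + 2) ^2) 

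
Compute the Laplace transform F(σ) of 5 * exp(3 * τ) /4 5/(4 * (σ - 3) ) 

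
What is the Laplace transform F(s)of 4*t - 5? 4/s^2 - 5/s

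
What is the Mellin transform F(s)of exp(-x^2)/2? gamma(s/2)/4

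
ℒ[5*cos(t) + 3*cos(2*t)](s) 5*s/(s^2 + 1) + 3*s/(s^2 + 4)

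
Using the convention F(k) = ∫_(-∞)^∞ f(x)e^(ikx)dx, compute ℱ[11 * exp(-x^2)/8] 11 * sqrt(pi) * exp(-k^2/4)/8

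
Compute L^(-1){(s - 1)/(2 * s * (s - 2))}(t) exp(t) * cosh(t)/2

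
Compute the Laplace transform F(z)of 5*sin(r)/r 5*atan(1/z)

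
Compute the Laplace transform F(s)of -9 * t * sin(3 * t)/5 -54 * s/(5 * (s^2 + 9)^2)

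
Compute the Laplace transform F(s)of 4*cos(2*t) 4*s/(s^2 + 4)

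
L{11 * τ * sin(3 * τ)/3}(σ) 22 * σ/(σ^2 + 9)^2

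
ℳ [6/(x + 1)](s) 6*pi*csc(pi*s)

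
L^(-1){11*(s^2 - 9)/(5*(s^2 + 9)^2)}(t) 11*t*cos(3*t)/5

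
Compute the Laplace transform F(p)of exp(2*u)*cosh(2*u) (p - 2)/(p*(p - 4))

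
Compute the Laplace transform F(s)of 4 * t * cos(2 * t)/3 4 * (s^2 - 4)/(3 * (s^2+4)^2)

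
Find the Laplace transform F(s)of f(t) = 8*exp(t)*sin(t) 8/((s - 1)^2 + 1)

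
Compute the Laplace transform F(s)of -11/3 -11/(3 * s)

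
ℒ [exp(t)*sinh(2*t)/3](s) 2/(3*((s - 1)^2 - 4))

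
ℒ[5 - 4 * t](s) 5/s - 4/s^2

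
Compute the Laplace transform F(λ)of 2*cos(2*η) 2*λ/(λ^2+4)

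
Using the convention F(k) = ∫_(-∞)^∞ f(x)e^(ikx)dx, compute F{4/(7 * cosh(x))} 4 * pi/(7 * cosh(pi * k/2))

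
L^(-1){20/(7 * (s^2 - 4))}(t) 10 * sinh(2 * t)/7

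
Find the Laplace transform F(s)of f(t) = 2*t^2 4/s^3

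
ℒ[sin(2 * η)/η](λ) atan(2/λ)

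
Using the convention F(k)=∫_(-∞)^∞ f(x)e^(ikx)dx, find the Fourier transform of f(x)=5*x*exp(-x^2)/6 5*I*sqrt(pi)*k*exp(-k^2/4)/12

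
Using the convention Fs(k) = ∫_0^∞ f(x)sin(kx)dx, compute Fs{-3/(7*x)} -3*pi/14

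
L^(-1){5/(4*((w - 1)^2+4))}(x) 5*exp(x)*sin(2*x)/8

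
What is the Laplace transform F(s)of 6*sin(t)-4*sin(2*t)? 6/(s^2+1)-8/(s^2+4)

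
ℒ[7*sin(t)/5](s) 7/(5*(s^2 + 1))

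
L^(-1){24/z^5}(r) r^4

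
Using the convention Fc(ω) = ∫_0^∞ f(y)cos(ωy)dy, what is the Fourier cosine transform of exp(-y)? 1/(ω^2+1)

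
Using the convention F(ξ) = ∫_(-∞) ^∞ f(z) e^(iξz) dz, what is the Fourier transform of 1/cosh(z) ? pi/cosh(pi*ξ/2) 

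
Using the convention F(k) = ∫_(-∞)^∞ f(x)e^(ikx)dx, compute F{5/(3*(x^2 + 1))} 5*pi*exp(-Abs(k))/3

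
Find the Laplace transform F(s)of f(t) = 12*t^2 24/s^3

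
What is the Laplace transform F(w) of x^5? 120/w^6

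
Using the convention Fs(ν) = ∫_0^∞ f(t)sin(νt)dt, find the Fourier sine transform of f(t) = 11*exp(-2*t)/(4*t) 11*atan(ν/2)/4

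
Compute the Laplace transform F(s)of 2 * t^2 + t 4/s^3 + s^(-2)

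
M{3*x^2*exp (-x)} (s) 3*gamma (s + 2)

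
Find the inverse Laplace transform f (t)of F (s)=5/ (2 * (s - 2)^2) 5 * t * exp (2 * t)/2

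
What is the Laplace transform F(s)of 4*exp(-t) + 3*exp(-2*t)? 4/(s + 1) + 3/(s + 2)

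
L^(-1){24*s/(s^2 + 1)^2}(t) 12*t*sin(t)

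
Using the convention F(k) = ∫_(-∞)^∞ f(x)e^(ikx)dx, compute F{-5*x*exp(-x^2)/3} -5*I*sqrt(pi)*k*exp(-k^2/4)/6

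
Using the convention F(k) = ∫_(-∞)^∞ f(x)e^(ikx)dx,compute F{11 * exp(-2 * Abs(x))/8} 11/(2 * (k^2 + 4))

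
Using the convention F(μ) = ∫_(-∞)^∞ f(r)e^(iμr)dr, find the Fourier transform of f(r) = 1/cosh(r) pi/cosh(pi * μ/2)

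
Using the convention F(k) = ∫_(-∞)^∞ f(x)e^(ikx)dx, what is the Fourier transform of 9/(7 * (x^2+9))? 3 * pi * exp(-3 * Abs(k))/7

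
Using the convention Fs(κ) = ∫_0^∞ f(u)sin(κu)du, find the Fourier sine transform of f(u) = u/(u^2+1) pi*exp(-κ)/2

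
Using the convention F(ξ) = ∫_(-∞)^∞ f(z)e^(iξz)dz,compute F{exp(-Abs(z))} 2/(ξ^2 + 1)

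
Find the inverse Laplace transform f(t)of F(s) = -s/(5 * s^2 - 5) -cosh(t)/5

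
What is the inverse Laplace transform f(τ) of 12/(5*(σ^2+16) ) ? 3*sin(4*τ) /5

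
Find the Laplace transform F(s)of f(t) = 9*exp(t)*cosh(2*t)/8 9*(s - 1)/(8*((s - 1)^2 - 4))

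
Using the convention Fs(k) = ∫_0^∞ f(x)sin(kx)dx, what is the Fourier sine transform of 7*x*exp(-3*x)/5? 42*k/(5*(k^2 + 9)^2)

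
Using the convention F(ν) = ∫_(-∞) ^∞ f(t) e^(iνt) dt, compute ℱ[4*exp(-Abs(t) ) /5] 8/(5*(ν^2 + 1) ) 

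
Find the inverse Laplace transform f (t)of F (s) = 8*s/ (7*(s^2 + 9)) 8*cos (3*t)/7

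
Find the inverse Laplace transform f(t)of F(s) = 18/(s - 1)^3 9*t^2*exp(t)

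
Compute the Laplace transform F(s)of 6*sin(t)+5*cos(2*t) 6/(s^2+1)+5*s/(s^2+4)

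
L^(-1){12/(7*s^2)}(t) 12*t/7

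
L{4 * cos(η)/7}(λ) 4 * λ/(7 * (λ^2 + 1))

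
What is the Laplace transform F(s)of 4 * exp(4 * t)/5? 4/(5 * (s - 4))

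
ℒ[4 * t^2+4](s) 4/s+8/s^3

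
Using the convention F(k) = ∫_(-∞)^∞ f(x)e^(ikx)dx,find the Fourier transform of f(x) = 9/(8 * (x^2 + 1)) 9 * pi * exp(-Abs(k))/8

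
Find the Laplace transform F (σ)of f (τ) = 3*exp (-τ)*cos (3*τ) 3*(σ + 1)/ ( (σ + 1)^2 + 9)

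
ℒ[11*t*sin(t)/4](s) 11*s/(2*(s^2+1)^2)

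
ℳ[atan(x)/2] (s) -pi*sec(pi*s/2)/(4*s)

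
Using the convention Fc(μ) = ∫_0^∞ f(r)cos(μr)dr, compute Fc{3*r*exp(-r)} 3*(1 - μ^2)/(μ^2 + 1)^2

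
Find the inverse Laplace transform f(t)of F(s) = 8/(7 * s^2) 8 * t/7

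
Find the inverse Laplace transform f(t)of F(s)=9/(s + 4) 9 * exp(-4 * t)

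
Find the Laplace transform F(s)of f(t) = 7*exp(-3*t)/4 7/(4*(s + 3))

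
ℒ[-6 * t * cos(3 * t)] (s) 6 * (9 - s^2)/(s^2 + 9)^2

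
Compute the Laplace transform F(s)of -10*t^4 -240/s^5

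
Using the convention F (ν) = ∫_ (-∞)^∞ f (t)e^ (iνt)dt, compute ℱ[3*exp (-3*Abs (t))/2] 9/ (ν^2+9)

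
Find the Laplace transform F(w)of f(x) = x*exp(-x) (w + 1)^(-2)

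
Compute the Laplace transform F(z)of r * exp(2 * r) (z - 2)^(-2)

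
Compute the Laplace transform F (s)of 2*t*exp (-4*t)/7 2/ (7*(s + 4)^2)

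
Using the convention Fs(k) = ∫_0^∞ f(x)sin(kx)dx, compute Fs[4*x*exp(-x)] 8*k/(k^2 + 1)^2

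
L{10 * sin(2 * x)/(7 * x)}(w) 10 * atan(2/w)/7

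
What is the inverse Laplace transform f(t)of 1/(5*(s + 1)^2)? t*exp(-t)/5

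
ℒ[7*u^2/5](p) 14/(5*p^3)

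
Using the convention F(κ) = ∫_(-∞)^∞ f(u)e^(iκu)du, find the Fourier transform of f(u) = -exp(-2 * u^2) -sqrt(2) * sqrt(pi) * exp(-κ^2/8)/2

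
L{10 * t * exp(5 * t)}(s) 10/(s - 5)^2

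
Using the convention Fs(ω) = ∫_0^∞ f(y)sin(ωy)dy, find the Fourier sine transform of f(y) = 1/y pi/2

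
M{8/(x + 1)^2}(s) -8*pi*(s - 1)/sin(pi*s)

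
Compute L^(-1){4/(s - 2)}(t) 4 * exp(2 * t)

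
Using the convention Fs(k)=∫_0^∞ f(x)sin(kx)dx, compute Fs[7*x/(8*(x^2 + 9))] 7*pi*exp(-3*k)/16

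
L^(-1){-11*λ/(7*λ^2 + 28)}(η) -11*cos(2*η)/7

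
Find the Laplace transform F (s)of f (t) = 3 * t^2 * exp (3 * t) 6/ (s - 3)^3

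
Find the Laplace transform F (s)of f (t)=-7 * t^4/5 -168/ (5 * s^5)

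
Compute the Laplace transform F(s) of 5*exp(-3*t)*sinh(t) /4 5/(4*((s + 3) ^2 - 1) ) 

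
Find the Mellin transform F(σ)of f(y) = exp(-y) gamma(σ)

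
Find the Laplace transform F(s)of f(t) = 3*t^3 18/s^4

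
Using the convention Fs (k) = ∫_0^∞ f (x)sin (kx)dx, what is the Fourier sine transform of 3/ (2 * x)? 3 * pi/4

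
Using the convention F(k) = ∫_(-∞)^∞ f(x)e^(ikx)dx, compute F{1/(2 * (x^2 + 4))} pi * exp(-2 * Abs(k))/4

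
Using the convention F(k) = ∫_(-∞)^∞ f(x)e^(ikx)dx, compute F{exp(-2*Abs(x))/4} 1/(k^2+4)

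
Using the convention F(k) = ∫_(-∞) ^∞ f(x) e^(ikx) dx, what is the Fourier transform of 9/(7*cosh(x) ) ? 9*pi/(7*cosh(pi*k/2) ) 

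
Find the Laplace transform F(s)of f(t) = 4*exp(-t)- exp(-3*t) 4/(s + 1) - 1/(s + 3)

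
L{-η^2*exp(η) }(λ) -2/(λ - 1) ^3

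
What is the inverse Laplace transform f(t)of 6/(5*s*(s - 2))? 6*exp(t)*sinh(t)/5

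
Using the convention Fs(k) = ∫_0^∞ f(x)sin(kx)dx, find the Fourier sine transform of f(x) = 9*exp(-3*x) 9*k/(k^2 + 9)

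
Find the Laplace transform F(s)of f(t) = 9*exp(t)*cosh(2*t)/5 9*(s - 1)/(5*((s - 1)^2 - 4))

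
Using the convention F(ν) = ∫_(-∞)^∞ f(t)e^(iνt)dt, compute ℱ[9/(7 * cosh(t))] 9 * pi/(7 * cosh(pi * ν/2))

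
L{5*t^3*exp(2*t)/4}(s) 15/(2*(s - 2)^4)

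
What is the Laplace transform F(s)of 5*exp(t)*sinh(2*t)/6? 5/(3*((s - 1)^2 - 4))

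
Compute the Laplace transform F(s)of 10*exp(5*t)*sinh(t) 10/((s - 5)^2-1)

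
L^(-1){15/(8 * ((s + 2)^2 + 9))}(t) 5 * exp(-2 * t) * sin(3 * t)/8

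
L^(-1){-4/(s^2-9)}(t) -4*sinh(3*t)/3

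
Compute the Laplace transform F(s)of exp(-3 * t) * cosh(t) (s + 3)/((s + 3)^2 - 1)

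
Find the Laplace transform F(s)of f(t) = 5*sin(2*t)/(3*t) 5*atan(2/s)/3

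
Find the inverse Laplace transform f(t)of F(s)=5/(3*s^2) 5*t/3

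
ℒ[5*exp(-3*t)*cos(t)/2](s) 5*(s + 3)/(2*((s + 3)^2 + 1))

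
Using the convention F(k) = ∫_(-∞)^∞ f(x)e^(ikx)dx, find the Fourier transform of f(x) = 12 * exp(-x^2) 12 * sqrt(pi) * exp(-k^2/4)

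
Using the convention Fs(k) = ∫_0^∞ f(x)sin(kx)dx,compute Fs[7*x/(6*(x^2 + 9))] 7*pi*exp(-3*k)/12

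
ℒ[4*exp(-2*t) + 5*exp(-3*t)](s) 5/(s + 3) + 4/(s + 2) 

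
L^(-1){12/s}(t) 12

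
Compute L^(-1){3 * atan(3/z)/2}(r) 3 * sin(3 * r)/(2 * r)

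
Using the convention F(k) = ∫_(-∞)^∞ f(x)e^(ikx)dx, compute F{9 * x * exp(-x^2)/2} 9 * I * sqrt(pi) * k * exp(-k^2/4)/4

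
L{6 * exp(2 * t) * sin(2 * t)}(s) 12/((s - 2)^2 + 4)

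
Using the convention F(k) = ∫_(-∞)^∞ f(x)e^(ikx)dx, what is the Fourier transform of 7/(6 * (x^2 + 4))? 7 * pi * exp(-2 * Abs(k))/12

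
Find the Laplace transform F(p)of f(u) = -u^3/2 -3/p^4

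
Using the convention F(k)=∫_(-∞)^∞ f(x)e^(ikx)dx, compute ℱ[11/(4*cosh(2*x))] 11*pi/(8*cosh(pi*k/4))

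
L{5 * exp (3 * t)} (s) 5/ (s - 3)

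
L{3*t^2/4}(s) 3/(2*s^3)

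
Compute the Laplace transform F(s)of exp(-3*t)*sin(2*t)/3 2/(3*((s + 3)^2 + 4))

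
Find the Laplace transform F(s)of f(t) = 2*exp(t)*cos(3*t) 2*(s - 1)/((s - 1)^2 + 9)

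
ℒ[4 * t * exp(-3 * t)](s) 4/(s+3)^2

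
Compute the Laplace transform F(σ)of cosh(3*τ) σ/(σ^2 - 9)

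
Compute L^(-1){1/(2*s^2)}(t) t/2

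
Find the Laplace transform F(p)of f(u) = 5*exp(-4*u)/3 5/(3*(p+4))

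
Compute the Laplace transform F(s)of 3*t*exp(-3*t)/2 3/(2*(s + 3)^2)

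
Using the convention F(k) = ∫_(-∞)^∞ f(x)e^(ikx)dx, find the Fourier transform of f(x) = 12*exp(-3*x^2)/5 4*sqrt(3)*sqrt(pi)*exp(-k^2/12)/5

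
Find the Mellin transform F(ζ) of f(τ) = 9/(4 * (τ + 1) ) 9 * pi * csc(pi * ζ) /4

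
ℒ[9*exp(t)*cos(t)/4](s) 9*(s - 1)/(4*((s - 1)^2 + 1))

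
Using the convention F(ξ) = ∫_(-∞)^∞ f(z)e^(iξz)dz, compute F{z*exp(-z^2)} I*sqrt(pi)*ξ*exp(-ξ^2/4)/2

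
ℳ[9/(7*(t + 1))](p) 9*pi*csc(pi*p)/7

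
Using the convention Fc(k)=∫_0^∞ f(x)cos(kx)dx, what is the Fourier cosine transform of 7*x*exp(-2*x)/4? 7*(4 - k^2)/(4*(k^2 + 4)^2)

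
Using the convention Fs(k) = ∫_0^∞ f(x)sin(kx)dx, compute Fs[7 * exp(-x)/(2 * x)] 7 * atan(k)/2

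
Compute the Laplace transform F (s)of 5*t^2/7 10/ (7*s^3)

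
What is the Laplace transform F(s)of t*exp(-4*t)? (s + 4)^(-2)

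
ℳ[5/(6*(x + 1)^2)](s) -5*pi*(s - 1)/(6*sin(pi*s))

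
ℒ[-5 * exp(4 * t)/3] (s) -5/(3 * s - 12)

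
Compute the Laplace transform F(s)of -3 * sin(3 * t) -9/(s^2 + 9)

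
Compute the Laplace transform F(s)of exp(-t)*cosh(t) (s + 1)/(s*(s + 2))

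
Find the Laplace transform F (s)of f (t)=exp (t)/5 1/ (5*(s - 1))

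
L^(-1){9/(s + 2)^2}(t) 9 * t * exp(-2 * t)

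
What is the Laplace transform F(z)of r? z^(-2)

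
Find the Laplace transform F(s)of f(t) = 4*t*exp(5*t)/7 4/(7*(s - 5)^2)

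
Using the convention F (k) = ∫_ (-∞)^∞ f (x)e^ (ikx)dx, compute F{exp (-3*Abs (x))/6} 1/ (k^2 + 9)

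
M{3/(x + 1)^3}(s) 3 * pi * (s - 2) * (s - 1)/(2 * sin(pi * s))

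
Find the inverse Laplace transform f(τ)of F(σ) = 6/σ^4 τ^3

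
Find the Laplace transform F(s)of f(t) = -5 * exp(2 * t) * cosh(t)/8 5 * (2 - s)/(8 * ((s - 2)^2-1))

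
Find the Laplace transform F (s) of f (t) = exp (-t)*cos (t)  (s + 1) / ( (s + 1) ^2 + 1) 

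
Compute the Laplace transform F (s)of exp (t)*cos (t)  (s - 1)/ ( (s - 1)^2 + 1)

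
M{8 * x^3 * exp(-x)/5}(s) 8 * gamma(s + 3)/5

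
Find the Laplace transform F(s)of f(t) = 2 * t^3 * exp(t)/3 4/(s - 1)^4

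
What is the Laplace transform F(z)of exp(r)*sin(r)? 1/((z - 1)^2+1)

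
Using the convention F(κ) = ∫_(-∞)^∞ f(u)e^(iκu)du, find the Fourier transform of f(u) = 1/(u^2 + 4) pi * exp(-2 * Abs(κ))/2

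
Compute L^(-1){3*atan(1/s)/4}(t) 3*sin(t)/(4*t)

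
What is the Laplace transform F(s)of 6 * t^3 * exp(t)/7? 36/(7 * (s - 1)^4)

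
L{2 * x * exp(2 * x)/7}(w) 2/(7 * (w - 2)^2)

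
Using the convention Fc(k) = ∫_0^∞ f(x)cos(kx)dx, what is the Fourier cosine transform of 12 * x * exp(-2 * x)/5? 12 * (4 - k^2)/(5 * (k^2 + 4)^2)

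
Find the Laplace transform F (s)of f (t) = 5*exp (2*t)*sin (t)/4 5/ (4*( (s - 2)^2 + 1))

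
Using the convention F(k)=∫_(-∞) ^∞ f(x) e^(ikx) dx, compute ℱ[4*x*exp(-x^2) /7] 2*I*sqrt(pi)*k*exp(-k^2/4) /7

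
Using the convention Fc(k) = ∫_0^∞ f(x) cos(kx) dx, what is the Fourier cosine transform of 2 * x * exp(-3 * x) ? 2 * (9 - k^2) /(k^2 + 9) ^2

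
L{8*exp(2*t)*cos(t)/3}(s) 8*(s - 2)/(3*((s - 2)^2 + 1))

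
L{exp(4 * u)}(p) 1/(p - 4)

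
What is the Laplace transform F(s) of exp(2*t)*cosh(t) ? (s - 2) /((s - 2) ^2 - 1) 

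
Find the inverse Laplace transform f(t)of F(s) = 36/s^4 6*t^3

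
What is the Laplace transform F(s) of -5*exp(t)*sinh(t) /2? -5/(2*s*(s - 2) ) 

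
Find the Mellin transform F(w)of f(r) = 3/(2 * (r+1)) 3 * pi * csc(pi * w)/2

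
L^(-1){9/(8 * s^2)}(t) 9 * t/8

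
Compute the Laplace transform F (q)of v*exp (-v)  (q + 1)^ (-2)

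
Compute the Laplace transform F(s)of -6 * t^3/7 -36/(7 * s^4)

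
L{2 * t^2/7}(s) 4/(7 * s^3)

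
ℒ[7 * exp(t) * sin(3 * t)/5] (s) 21/(5 * ((s - 1)^2 + 9))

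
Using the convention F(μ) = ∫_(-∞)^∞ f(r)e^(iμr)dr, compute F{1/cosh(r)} pi/cosh(pi*μ/2)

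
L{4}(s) 4/s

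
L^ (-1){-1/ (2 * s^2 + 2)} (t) -sin (t)/2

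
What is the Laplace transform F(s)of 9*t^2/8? 9/(4*s^3)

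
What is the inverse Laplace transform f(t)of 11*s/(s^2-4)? 11*cosh(2*t)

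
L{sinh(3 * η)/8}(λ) 3/(8 * (λ^2-9))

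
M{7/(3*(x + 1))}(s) 7*pi*csc(pi*s)/3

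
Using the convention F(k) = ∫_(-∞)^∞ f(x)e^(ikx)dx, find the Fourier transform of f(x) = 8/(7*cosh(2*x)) 4*pi/(7*cosh(pi*k/4))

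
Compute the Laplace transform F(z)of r z^(-2)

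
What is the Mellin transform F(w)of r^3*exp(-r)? gamma(w + 3)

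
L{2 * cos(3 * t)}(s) 2 * s/(s^2 + 9)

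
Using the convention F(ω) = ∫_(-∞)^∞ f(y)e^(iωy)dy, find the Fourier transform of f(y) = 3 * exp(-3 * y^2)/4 sqrt(3) * sqrt(pi) * exp(-ω^2/12)/4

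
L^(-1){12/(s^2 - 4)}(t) 6*sinh(2*t)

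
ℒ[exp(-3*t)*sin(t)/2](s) 1/(2*((s + 3)^2 + 1))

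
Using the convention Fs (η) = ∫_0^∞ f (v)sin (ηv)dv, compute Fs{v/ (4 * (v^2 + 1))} pi * exp (-η)/8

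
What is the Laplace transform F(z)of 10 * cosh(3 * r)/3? 10 * z/(3 * (z^2 - 9))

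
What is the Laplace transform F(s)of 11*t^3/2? 33/s^4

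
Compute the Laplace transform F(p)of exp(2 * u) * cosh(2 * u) (p - 2)/(p * (p - 4))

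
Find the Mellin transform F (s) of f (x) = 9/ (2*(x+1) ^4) 3*gamma (s)*gamma (4 - s) /4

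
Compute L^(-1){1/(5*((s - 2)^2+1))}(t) exp(2*t)*sin(t)/5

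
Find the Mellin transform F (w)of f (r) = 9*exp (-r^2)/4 9*gamma (w/2)/8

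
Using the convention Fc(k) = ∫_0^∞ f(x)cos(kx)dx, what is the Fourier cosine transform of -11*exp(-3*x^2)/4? -11*sqrt(3)*sqrt(pi)*exp(-k^2/12)/24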